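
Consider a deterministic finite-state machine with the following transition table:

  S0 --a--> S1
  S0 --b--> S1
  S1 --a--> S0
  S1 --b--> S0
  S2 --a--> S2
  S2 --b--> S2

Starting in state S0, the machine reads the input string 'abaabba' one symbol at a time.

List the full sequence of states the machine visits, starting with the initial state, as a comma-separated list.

Answer: S0, S1, S0, S1, S0, S1, S0, S1

Derivation:
Start: S0
  read 'a': S0 --a--> S1
  read 'b': S1 --b--> S0
  read 'a': S0 --a--> S1
  read 'a': S1 --a--> S0
  read 'b': S0 --b--> S1
  read 'b': S1 --b--> S0
  read 'a': S0 --a--> S1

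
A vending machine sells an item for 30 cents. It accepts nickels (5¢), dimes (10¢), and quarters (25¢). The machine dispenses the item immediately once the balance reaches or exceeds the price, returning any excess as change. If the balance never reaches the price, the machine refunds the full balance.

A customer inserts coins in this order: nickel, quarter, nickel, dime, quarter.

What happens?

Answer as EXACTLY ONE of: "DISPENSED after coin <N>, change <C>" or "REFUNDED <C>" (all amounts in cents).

Answer: DISPENSED after coin 2, change 0

Derivation:
Price: 30¢
Coin 1 (nickel, 5¢): balance = 5¢
Coin 2 (quarter, 25¢): balance = 30¢
  → balance >= price → DISPENSE, change = 30 - 30 = 0¢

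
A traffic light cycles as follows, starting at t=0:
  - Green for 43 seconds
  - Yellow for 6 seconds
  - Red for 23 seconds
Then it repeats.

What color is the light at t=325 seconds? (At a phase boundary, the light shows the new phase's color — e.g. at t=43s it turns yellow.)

Cycle length = 43 + 6 + 23 = 72s
t = 325, phase_t = 325 mod 72 = 37
37 < 43 (green end) → GREEN

Answer: green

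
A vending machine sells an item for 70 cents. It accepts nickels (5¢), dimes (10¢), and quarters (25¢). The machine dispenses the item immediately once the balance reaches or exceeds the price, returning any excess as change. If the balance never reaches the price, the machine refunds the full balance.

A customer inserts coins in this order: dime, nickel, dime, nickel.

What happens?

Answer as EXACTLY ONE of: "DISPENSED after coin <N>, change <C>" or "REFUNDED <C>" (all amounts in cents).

Answer: REFUNDED 30

Derivation:
Price: 70¢
Coin 1 (dime, 10¢): balance = 10¢
Coin 2 (nickel, 5¢): balance = 15¢
Coin 3 (dime, 10¢): balance = 25¢
Coin 4 (nickel, 5¢): balance = 30¢
All coins inserted, balance 30¢ < price 70¢ → REFUND 30¢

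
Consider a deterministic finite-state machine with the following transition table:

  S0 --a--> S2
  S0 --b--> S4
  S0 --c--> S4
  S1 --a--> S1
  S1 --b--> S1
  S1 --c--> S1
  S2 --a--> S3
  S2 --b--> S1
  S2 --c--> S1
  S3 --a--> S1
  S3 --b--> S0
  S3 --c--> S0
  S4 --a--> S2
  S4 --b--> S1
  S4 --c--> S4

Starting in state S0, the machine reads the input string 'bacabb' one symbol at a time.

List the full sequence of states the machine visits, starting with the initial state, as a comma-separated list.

Answer: S0, S4, S2, S1, S1, S1, S1

Derivation:
Start: S0
  read 'b': S0 --b--> S4
  read 'a': S4 --a--> S2
  read 'c': S2 --c--> S1
  read 'a': S1 --a--> S1
  read 'b': S1 --b--> S1
  read 'b': S1 --b--> S1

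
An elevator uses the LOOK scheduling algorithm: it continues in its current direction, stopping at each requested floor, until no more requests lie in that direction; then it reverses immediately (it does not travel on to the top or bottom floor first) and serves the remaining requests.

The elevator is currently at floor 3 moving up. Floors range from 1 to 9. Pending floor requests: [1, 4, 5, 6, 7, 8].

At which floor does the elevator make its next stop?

Answer: 4

Derivation:
Current floor: 3, direction: up
Requests above: [4, 5, 6, 7, 8]
Requests below: [1]
Moving up and requests lie above → nearest above is min([4, 5, 6, 7, 8]) = 4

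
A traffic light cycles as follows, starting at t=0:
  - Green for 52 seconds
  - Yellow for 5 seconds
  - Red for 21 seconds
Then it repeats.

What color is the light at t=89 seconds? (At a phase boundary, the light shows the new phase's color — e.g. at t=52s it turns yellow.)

Answer: green

Derivation:
Cycle length = 52 + 5 + 21 = 78s
t = 89, phase_t = 89 mod 78 = 11
11 < 52 (green end) → GREEN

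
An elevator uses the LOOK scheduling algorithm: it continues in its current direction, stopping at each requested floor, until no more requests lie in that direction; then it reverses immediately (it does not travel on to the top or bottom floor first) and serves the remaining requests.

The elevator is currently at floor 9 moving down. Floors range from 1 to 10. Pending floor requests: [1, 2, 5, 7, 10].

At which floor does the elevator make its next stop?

Current floor: 9, direction: down
Requests above: [10]
Requests below: [1, 2, 5, 7]
Moving down and requests lie below → nearest below is max([1, 2, 5, 7]) = 7

Answer: 7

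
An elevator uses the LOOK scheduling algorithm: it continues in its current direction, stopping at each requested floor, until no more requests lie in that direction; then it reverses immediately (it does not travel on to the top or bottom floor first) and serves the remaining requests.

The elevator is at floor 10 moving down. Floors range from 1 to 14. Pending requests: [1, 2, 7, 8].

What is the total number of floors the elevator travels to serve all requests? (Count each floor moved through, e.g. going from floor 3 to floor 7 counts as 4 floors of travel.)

Start at floor 10 moving down, LOOK stop order: [8, 7, 2, 1]
  10 → 8: |8-10| = 2, total = 2
  8 → 7: |7-8| = 1, total = 3
  7 → 2: |2-7| = 5, total = 8
  2 → 1: |1-2| = 1, total = 9

Answer: 9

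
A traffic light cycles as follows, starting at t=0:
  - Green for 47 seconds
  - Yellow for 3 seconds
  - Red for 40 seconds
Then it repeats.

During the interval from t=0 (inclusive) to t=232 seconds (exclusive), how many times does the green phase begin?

Cycle = 47+3+40 = 90s
green phase starts at t = k*90 + 0 for k=0,1,2,...
Need k*90+0 < 232 → k < 2.578
k ∈ {0, ..., 2} → 3 starts

Answer: 3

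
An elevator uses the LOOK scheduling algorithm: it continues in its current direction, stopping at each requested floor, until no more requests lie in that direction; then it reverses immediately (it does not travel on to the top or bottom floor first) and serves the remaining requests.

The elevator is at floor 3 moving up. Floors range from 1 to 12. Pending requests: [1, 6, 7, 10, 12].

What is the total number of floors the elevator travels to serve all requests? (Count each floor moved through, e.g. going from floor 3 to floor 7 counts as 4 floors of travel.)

Answer: 20

Derivation:
Start at floor 3 moving up, LOOK stop order: [6, 7, 10, 12, 1]
  3 → 6: |6-3| = 3, total = 3
  6 → 7: |7-6| = 1, total = 4
  7 → 10: |10-7| = 3, total = 7
  10 → 12: |12-10| = 2, total = 9
  12 → 1: |1-12| = 11, total = 20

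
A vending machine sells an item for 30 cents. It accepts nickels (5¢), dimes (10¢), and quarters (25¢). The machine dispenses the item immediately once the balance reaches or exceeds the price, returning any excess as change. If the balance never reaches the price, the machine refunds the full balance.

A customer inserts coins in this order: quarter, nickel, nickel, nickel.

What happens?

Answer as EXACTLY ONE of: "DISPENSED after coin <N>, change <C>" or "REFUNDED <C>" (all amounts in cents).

Answer: DISPENSED after coin 2, change 0

Derivation:
Price: 30¢
Coin 1 (quarter, 25¢): balance = 25¢
Coin 2 (nickel, 5¢): balance = 30¢
  → balance >= price → DISPENSE, change = 30 - 30 = 0¢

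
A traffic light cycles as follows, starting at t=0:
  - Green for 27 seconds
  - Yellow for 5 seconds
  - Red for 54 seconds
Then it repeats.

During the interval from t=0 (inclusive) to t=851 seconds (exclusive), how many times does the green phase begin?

Cycle = 27+5+54 = 86s
green phase starts at t = k*86 + 0 for k=0,1,2,...
Need k*86+0 < 851 → k < 9.895
k ∈ {0, ..., 9} → 10 starts

Answer: 10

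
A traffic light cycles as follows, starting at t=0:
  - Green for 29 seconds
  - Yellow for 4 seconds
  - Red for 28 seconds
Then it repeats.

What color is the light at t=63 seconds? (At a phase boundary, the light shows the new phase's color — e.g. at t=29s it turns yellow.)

Answer: green

Derivation:
Cycle length = 29 + 4 + 28 = 61s
t = 63, phase_t = 63 mod 61 = 2
2 < 29 (green end) → GREEN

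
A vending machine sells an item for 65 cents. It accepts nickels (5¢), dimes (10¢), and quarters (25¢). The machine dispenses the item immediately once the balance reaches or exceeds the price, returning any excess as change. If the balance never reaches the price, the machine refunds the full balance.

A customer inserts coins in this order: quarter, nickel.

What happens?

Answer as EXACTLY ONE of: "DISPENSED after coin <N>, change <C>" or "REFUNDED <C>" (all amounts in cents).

Price: 65¢
Coin 1 (quarter, 25¢): balance = 25¢
Coin 2 (nickel, 5¢): balance = 30¢
All coins inserted, balance 30¢ < price 65¢ → REFUND 30¢

Answer: REFUNDED 30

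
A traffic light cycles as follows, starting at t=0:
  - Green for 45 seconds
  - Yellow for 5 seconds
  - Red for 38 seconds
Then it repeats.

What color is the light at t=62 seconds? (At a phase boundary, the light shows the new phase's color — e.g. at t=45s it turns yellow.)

Cycle length = 45 + 5 + 38 = 88s
t = 62, phase_t = 62 mod 88 = 62
62 >= 50 → RED

Answer: red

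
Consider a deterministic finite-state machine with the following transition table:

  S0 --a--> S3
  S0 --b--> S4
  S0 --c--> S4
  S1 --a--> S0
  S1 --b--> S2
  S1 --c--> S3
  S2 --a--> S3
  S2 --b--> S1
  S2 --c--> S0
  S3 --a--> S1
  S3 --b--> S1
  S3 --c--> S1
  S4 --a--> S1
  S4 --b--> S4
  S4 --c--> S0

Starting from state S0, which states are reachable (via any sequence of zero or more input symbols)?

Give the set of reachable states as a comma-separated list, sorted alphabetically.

Answer: S0, S1, S2, S3, S4

Derivation:
BFS from S0:
  visit S0: S0--a-->S3 (new), S0--b-->S4 (new), S0--c-->S4 (seen)
  visit S3: S3--a-->S1 (new), S3--b-->S1 (seen), S3--c-->S1 (seen)
  visit S4: S4--a-->S1 (seen), S4--b-->S4 (seen), S4--c-->S0 (seen)
  visit S1: S1--a-->S0 (seen), S1--b-->S2 (new), S1--c-->S3 (seen)
  visit S2: S2--a-->S3 (seen), S2--b-->S1 (seen), S2--c-->S0 (seen)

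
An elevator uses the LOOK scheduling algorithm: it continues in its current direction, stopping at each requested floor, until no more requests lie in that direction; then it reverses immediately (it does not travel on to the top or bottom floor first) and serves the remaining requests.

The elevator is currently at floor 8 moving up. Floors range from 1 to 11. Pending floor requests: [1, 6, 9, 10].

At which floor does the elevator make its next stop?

Answer: 9

Derivation:
Current floor: 8, direction: up
Requests above: [9, 10]
Requests below: [1, 6]
Moving up and requests lie above → nearest above is min([9, 10]) = 9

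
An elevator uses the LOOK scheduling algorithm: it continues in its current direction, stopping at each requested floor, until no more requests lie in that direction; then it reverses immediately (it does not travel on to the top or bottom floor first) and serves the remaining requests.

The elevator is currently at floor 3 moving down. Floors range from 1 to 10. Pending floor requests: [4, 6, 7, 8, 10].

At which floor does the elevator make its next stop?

Answer: 4

Derivation:
Current floor: 3, direction: down
Requests above: [4, 6, 7, 8, 10]
Requests below: []
Moving down but no requests below → reverse; nearest above is min([4, 6, 7, 8, 10]) = 4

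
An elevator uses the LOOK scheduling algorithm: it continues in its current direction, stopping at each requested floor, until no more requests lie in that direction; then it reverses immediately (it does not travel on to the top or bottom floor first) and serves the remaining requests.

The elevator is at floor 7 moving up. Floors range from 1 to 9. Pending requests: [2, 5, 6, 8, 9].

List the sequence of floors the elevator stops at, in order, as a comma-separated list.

Current: 7, moving UP
Serve above first (ascending): [8, 9]
Then reverse, serve below (descending): [6, 5, 2]

Answer: 8, 9, 6, 5, 2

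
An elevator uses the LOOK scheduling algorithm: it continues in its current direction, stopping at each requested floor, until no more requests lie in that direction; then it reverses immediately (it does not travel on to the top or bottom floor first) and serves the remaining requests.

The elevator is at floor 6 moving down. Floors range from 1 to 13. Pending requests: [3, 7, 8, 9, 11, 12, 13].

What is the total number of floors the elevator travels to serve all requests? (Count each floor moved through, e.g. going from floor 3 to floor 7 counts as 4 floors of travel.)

Start at floor 6 moving down, LOOK stop order: [3, 7, 8, 9, 11, 12, 13]
  6 → 3: |3-6| = 3, total = 3
  3 → 7: |7-3| = 4, total = 7
  7 → 8: |8-7| = 1, total = 8
  8 → 9: |9-8| = 1, total = 9
  9 → 11: |11-9| = 2, total = 11
  11 → 12: |12-11| = 1, total = 12
  12 → 13: |13-12| = 1, total = 13

Answer: 13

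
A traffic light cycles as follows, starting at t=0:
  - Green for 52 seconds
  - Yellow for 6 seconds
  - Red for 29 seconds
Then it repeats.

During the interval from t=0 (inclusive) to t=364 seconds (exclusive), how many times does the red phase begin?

Cycle = 52+6+29 = 87s
red phase starts at t = k*87 + 58 for k=0,1,2,...
Need k*87+58 < 364 → k < 3.517
k ∈ {0, ..., 3} → 4 starts

Answer: 4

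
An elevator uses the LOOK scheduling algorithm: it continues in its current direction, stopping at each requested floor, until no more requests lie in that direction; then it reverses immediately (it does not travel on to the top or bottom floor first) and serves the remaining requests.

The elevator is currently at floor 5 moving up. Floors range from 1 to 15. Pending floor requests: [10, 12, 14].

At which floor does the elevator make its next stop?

Answer: 10

Derivation:
Current floor: 5, direction: up
Requests above: [10, 12, 14]
Requests below: []
Moving up and requests lie above → nearest above is min([10, 12, 14]) = 10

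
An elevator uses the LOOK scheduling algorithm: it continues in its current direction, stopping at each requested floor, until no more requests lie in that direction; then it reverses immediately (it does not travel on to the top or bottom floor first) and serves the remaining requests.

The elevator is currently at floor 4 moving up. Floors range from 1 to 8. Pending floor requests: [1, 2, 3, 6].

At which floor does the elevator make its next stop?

Answer: 6

Derivation:
Current floor: 4, direction: up
Requests above: [6]
Requests below: [1, 2, 3]
Moving up and requests lie above → nearest above is min([6]) = 6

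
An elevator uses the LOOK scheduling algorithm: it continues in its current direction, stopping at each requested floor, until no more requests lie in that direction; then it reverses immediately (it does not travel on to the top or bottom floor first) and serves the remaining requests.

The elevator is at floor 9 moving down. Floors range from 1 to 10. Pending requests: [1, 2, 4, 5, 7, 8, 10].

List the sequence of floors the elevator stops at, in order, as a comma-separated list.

Answer: 8, 7, 5, 4, 2, 1, 10

Derivation:
Current: 9, moving DOWN
Serve below first (descending): [8, 7, 5, 4, 2, 1]
Then reverse, serve above (ascending): [10]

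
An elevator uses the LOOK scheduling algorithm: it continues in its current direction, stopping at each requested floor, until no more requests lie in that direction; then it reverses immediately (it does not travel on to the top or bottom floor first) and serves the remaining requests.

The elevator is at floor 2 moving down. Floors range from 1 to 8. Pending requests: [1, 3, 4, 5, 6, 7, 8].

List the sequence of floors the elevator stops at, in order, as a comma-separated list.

Answer: 1, 3, 4, 5, 6, 7, 8

Derivation:
Current: 2, moving DOWN
Serve below first (descending): [1]
Then reverse, serve above (ascending): [3, 4, 5, 6, 7, 8]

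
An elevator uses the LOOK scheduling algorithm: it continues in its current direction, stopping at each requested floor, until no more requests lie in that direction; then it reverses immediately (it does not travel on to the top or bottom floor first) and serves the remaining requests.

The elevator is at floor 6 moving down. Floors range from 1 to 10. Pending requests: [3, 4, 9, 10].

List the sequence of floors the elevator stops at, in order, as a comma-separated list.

Current: 6, moving DOWN
Serve below first (descending): [4, 3]
Then reverse, serve above (ascending): [9, 10]

Answer: 4, 3, 9, 10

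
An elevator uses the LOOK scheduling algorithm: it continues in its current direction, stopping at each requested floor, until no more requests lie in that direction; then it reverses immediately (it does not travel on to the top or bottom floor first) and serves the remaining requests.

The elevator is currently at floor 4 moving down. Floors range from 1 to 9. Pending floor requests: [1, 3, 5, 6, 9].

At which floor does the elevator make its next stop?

Current floor: 4, direction: down
Requests above: [5, 6, 9]
Requests below: [1, 3]
Moving down and requests lie below → nearest below is max([1, 3]) = 3

Answer: 3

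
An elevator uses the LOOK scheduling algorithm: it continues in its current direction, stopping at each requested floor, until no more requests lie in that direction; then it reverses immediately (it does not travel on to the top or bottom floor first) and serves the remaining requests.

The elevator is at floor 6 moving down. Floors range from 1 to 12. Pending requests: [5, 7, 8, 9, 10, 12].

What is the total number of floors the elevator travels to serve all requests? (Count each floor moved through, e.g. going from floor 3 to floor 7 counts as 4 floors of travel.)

Start at floor 6 moving down, LOOK stop order: [5, 7, 8, 9, 10, 12]
  6 → 5: |5-6| = 1, total = 1
  5 → 7: |7-5| = 2, total = 3
  7 → 8: |8-7| = 1, total = 4
  8 → 9: |9-8| = 1, total = 5
  9 → 10: |10-9| = 1, total = 6
  10 → 12: |12-10| = 2, total = 8

Answer: 8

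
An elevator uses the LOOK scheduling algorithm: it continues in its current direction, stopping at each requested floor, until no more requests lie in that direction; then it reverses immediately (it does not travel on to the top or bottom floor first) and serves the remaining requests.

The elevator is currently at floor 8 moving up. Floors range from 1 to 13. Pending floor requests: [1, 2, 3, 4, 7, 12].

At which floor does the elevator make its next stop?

Current floor: 8, direction: up
Requests above: [12]
Requests below: [1, 2, 3, 4, 7]
Moving up and requests lie above → nearest above is min([12]) = 12

Answer: 12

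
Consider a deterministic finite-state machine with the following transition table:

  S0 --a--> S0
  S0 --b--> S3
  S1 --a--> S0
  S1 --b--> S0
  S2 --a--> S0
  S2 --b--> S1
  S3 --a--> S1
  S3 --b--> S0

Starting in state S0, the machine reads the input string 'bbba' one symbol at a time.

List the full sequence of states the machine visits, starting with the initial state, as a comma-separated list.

Answer: S0, S3, S0, S3, S1

Derivation:
Start: S0
  read 'b': S0 --b--> S3
  read 'b': S3 --b--> S0
  read 'b': S0 --b--> S3
  read 'a': S3 --a--> S1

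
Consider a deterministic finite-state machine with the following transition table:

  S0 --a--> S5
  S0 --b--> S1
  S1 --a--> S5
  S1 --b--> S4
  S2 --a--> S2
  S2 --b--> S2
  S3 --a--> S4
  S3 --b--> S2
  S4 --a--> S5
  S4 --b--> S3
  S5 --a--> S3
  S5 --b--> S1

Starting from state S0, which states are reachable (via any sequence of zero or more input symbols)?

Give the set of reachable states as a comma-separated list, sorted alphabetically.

Answer: S0, S1, S2, S3, S4, S5

Derivation:
BFS from S0:
  visit S0: S0--a-->S5 (new), S0--b-->S1 (new)
  visit S5: S5--a-->S3 (new), S5--b-->S1 (seen)
  visit S1: S1--a-->S5 (seen), S1--b-->S4 (new)
  visit S3: S3--a-->S4 (seen), S3--b-->S2 (new)
  visit S4: S4--a-->S5 (seen), S4--b-->S3 (seen)
  visit S2: S2--a-->S2 (seen), S2--b-->S2 (seen)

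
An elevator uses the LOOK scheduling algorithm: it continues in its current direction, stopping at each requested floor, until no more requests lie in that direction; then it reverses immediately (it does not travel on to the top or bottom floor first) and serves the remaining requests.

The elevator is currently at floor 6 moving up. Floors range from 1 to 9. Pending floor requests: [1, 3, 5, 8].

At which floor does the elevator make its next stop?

Current floor: 6, direction: up
Requests above: [8]
Requests below: [1, 3, 5]
Moving up and requests lie above → nearest above is min([8]) = 8

Answer: 8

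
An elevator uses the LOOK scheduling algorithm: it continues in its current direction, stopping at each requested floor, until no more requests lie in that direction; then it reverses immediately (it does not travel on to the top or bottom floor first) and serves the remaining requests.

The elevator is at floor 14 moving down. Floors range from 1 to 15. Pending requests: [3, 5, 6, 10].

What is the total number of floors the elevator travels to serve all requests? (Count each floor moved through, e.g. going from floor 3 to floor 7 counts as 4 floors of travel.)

Answer: 11

Derivation:
Start at floor 14 moving down, LOOK stop order: [10, 6, 5, 3]
  14 → 10: |10-14| = 4, total = 4
  10 → 6: |6-10| = 4, total = 8
  6 → 5: |5-6| = 1, total = 9
  5 → 3: |3-5| = 2, total = 11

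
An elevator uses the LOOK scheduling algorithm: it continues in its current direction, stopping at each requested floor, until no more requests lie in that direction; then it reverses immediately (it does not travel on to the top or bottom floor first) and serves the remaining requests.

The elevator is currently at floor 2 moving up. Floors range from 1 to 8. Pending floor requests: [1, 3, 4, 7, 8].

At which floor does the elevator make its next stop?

Current floor: 2, direction: up
Requests above: [3, 4, 7, 8]
Requests below: [1]
Moving up and requests lie above → nearest above is min([3, 4, 7, 8]) = 3

Answer: 3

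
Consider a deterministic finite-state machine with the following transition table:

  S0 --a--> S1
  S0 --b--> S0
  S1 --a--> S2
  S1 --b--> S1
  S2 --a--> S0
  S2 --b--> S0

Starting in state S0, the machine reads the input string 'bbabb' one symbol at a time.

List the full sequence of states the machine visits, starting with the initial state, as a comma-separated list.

Answer: S0, S0, S0, S1, S1, S1

Derivation:
Start: S0
  read 'b': S0 --b--> S0
  read 'b': S0 --b--> S0
  read 'a': S0 --a--> S1
  read 'b': S1 --b--> S1
  read 'b': S1 --b--> S1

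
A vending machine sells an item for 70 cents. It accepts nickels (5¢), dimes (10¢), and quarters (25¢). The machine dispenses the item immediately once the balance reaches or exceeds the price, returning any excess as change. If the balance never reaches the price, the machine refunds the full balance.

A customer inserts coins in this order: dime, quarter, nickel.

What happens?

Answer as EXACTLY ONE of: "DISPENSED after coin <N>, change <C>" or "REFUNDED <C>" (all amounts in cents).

Answer: REFUNDED 40

Derivation:
Price: 70¢
Coin 1 (dime, 10¢): balance = 10¢
Coin 2 (quarter, 25¢): balance = 35¢
Coin 3 (nickel, 5¢): balance = 40¢
All coins inserted, balance 40¢ < price 70¢ → REFUND 40¢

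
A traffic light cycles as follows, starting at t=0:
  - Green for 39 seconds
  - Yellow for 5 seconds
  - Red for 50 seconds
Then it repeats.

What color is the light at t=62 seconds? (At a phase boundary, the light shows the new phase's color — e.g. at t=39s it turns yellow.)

Cycle length = 39 + 5 + 50 = 94s
t = 62, phase_t = 62 mod 94 = 62
62 >= 44 → RED

Answer: red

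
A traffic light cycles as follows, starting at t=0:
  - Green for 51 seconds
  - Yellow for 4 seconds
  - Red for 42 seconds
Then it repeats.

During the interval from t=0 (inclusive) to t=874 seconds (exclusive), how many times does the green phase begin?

Answer: 10

Derivation:
Cycle = 51+4+42 = 97s
green phase starts at t = k*97 + 0 for k=0,1,2,...
Need k*97+0 < 874 → k < 9.010
k ∈ {0, ..., 9} → 10 starts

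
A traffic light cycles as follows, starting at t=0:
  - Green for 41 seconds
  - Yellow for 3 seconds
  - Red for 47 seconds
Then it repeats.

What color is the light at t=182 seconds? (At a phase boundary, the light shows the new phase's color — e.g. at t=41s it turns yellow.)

Answer: green

Derivation:
Cycle length = 41 + 3 + 47 = 91s
t = 182, phase_t = 182 mod 91 = 0
0 < 41 (green end) → GREEN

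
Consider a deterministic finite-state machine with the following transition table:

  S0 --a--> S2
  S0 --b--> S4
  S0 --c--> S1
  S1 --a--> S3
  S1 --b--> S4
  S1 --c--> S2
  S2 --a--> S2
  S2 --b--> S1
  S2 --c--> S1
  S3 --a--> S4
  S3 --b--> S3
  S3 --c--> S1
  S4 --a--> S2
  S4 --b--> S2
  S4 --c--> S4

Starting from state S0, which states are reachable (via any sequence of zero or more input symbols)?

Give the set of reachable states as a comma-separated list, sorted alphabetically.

BFS from S0:
  visit S0: S0--a-->S2 (new), S0--b-->S4 (new), S0--c-->S1 (new)
  visit S2: S2--a-->S2 (seen), S2--b-->S1 (seen), S2--c-->S1 (seen)
  visit S4: S4--a-->S2 (seen), S4--b-->S2 (seen), S4--c-->S4 (seen)
  visit S1: S1--a-->S3 (new), S1--b-->S4 (seen), S1--c-->S2 (seen)
  visit S3: S3--a-->S4 (seen), S3--b-->S3 (seen), S3--c-->S1 (seen)

Answer: S0, S1, S2, S3, S4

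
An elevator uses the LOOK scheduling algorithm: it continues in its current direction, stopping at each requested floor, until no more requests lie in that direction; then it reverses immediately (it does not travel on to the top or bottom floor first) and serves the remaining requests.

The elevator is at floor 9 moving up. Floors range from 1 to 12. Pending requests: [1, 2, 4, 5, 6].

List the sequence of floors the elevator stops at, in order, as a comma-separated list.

Answer: 6, 5, 4, 2, 1

Derivation:
Current: 9, moving UP
Serve above first (ascending): []
Then reverse, serve below (descending): [6, 5, 4, 2, 1]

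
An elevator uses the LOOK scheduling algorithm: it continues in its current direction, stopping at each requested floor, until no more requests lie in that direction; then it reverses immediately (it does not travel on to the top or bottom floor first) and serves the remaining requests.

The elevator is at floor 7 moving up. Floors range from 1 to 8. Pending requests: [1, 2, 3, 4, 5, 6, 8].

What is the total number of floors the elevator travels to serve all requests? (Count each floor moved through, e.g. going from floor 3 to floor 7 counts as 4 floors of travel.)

Start at floor 7 moving up, LOOK stop order: [8, 6, 5, 4, 3, 2, 1]
  7 → 8: |8-7| = 1, total = 1
  8 → 6: |6-8| = 2, total = 3
  6 → 5: |5-6| = 1, total = 4
  5 → 4: |4-5| = 1, total = 5
  4 → 3: |3-4| = 1, total = 6
  3 → 2: |2-3| = 1, total = 7
  2 → 1: |1-2| = 1, total = 8

Answer: 8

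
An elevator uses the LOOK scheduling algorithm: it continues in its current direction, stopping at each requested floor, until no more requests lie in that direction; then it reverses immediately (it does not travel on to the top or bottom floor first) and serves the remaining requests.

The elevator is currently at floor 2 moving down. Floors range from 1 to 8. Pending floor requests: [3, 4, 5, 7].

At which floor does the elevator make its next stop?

Current floor: 2, direction: down
Requests above: [3, 4, 5, 7]
Requests below: []
Moving down but no requests below → reverse; nearest above is min([3, 4, 5, 7]) = 3

Answer: 3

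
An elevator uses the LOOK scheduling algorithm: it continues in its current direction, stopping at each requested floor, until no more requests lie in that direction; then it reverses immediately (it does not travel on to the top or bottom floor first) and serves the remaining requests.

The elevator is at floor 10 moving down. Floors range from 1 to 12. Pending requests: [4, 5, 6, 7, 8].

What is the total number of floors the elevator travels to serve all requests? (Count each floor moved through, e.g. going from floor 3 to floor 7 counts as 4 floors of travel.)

Answer: 6

Derivation:
Start at floor 10 moving down, LOOK stop order: [8, 7, 6, 5, 4]
  10 → 8: |8-10| = 2, total = 2
  8 → 7: |7-8| = 1, total = 3
  7 → 6: |6-7| = 1, total = 4
  6 → 5: |5-6| = 1, total = 5
  5 → 4: |4-5| = 1, total = 6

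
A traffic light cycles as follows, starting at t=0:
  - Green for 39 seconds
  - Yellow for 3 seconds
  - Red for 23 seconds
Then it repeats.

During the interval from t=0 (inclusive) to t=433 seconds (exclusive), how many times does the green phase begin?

Cycle = 39+3+23 = 65s
green phase starts at t = k*65 + 0 for k=0,1,2,...
Need k*65+0 < 433 → k < 6.662
k ∈ {0, ..., 6} → 7 starts

Answer: 7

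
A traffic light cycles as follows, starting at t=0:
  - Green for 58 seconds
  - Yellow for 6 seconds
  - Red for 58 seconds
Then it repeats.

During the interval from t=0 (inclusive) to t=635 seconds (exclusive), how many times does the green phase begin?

Cycle = 58+6+58 = 122s
green phase starts at t = k*122 + 0 for k=0,1,2,...
Need k*122+0 < 635 → k < 5.205
k ∈ {0, ..., 5} → 6 starts

Answer: 6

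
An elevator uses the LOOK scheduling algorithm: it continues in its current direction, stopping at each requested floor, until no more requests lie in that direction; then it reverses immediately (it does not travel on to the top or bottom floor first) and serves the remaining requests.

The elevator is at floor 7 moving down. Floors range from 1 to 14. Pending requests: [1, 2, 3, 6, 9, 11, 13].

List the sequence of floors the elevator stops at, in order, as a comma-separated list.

Current: 7, moving DOWN
Serve below first (descending): [6, 3, 2, 1]
Then reverse, serve above (ascending): [9, 11, 13]

Answer: 6, 3, 2, 1, 9, 11, 13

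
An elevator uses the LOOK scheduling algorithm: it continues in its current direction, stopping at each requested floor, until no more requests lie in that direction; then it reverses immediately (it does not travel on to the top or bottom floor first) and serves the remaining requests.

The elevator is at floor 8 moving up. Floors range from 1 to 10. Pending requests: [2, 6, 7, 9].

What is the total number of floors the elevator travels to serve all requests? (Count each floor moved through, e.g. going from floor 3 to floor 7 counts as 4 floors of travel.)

Start at floor 8 moving up, LOOK stop order: [9, 7, 6, 2]
  8 → 9: |9-8| = 1, total = 1
  9 → 7: |7-9| = 2, total = 3
  7 → 6: |6-7| = 1, total = 4
  6 → 2: |2-6| = 4, total = 8

Answer: 8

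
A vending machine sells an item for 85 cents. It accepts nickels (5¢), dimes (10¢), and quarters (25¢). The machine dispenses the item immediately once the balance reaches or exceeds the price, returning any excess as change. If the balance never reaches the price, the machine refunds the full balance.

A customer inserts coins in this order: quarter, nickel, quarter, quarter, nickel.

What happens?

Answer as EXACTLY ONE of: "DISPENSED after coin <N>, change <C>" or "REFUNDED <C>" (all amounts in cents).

Price: 85¢
Coin 1 (quarter, 25¢): balance = 25¢
Coin 2 (nickel, 5¢): balance = 30¢
Coin 3 (quarter, 25¢): balance = 55¢
Coin 4 (quarter, 25¢): balance = 80¢
Coin 5 (nickel, 5¢): balance = 85¢
  → balance >= price → DISPENSE, change = 85 - 85 = 0¢

Answer: DISPENSED after coin 5, change 0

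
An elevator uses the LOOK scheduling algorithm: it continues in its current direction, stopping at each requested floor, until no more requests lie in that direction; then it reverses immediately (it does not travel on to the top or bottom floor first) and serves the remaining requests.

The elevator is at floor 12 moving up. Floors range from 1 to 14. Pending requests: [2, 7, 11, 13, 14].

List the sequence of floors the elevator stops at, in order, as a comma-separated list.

Answer: 13, 14, 11, 7, 2

Derivation:
Current: 12, moving UP
Serve above first (ascending): [13, 14]
Then reverse, serve below (descending): [11, 7, 2]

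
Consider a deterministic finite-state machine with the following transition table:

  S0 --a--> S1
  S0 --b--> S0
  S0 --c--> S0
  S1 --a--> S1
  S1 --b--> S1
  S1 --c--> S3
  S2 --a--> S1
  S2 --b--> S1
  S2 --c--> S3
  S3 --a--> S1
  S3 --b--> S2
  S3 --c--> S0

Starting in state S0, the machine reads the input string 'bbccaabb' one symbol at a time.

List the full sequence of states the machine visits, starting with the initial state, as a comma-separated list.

Start: S0
  read 'b': S0 --b--> S0
  read 'b': S0 --b--> S0
  read 'c': S0 --c--> S0
  read 'c': S0 --c--> S0
  read 'a': S0 --a--> S1
  read 'a': S1 --a--> S1
  read 'b': S1 --b--> S1
  read 'b': S1 --b--> S1

Answer: S0, S0, S0, S0, S0, S1, S1, S1, S1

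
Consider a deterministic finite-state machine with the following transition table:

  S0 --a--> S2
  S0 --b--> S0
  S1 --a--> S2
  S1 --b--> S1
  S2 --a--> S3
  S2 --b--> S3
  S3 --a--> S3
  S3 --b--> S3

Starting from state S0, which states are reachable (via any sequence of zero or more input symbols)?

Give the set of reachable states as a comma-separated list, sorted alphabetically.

Answer: S0, S2, S3

Derivation:
BFS from S0:
  visit S0: S0--a-->S2 (new), S0--b-->S0 (seen)
  visit S2: S2--a-->S3 (new), S2--b-->S3 (seen)
  visit S3: S3--a-->S3 (seen), S3--b-->S3 (seen)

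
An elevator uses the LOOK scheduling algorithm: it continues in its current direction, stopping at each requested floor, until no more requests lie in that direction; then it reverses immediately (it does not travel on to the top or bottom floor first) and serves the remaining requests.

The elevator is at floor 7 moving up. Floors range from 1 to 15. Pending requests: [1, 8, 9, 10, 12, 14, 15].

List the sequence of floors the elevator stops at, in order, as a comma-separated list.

Answer: 8, 9, 10, 12, 14, 15, 1

Derivation:
Current: 7, moving UP
Serve above first (ascending): [8, 9, 10, 12, 14, 15]
Then reverse, serve below (descending): [1]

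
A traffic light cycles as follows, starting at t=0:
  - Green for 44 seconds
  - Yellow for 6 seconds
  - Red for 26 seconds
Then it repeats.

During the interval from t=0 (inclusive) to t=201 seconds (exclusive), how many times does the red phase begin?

Answer: 2

Derivation:
Cycle = 44+6+26 = 76s
red phase starts at t = k*76 + 50 for k=0,1,2,...
Need k*76+50 < 201 → k < 1.987
k ∈ {0, ..., 1} → 2 starts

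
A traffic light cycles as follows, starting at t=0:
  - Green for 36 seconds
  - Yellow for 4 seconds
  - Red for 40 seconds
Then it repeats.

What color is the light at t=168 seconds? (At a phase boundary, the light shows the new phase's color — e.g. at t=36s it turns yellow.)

Answer: green

Derivation:
Cycle length = 36 + 4 + 40 = 80s
t = 168, phase_t = 168 mod 80 = 8
8 < 36 (green end) → GREEN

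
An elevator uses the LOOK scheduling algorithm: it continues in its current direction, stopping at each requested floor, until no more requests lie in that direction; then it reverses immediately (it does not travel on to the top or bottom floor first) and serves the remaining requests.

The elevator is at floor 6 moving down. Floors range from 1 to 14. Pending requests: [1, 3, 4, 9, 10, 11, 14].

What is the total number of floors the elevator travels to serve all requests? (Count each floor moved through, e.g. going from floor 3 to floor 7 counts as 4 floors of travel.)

Answer: 18

Derivation:
Start at floor 6 moving down, LOOK stop order: [4, 3, 1, 9, 10, 11, 14]
  6 → 4: |4-6| = 2, total = 2
  4 → 3: |3-4| = 1, total = 3
  3 → 1: |1-3| = 2, total = 5
  1 → 9: |9-1| = 8, total = 13
  9 → 10: |10-9| = 1, total = 14
  10 → 11: |11-10| = 1, total = 15
  11 → 14: |14-11| = 3, total = 18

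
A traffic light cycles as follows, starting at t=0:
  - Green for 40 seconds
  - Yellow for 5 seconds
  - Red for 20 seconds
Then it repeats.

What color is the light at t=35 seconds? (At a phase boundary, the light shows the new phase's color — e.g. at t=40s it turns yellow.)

Cycle length = 40 + 5 + 20 = 65s
t = 35, phase_t = 35 mod 65 = 35
35 < 40 (green end) → GREEN

Answer: green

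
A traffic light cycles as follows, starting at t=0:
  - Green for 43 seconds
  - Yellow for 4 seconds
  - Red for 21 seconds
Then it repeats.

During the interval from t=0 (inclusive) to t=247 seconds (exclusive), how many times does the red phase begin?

Cycle = 43+4+21 = 68s
red phase starts at t = k*68 + 47 for k=0,1,2,...
Need k*68+47 < 247 → k < 2.941
k ∈ {0, ..., 2} → 3 starts

Answer: 3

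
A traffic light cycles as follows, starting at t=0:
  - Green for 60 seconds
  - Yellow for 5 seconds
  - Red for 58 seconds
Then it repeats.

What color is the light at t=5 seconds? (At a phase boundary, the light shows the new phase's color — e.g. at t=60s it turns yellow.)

Answer: green

Derivation:
Cycle length = 60 + 5 + 58 = 123s
t = 5, phase_t = 5 mod 123 = 5
5 < 60 (green end) → GREEN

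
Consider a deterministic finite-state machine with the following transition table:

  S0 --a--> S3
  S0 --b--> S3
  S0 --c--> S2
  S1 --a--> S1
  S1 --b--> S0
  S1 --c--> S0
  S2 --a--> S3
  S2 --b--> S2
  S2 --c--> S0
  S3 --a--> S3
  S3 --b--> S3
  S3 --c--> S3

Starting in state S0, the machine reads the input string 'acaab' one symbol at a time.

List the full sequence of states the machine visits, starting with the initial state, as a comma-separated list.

Start: S0
  read 'a': S0 --a--> S3
  read 'c': S3 --c--> S3
  read 'a': S3 --a--> S3
  read 'a': S3 --a--> S3
  read 'b': S3 --b--> S3

Answer: S0, S3, S3, S3, S3, S3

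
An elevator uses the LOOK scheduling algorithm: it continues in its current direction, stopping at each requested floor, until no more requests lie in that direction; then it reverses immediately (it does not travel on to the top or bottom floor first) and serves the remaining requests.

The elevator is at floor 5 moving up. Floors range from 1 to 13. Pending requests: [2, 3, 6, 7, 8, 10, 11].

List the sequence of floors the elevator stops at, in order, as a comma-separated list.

Answer: 6, 7, 8, 10, 11, 3, 2

Derivation:
Current: 5, moving UP
Serve above first (ascending): [6, 7, 8, 10, 11]
Then reverse, serve below (descending): [3, 2]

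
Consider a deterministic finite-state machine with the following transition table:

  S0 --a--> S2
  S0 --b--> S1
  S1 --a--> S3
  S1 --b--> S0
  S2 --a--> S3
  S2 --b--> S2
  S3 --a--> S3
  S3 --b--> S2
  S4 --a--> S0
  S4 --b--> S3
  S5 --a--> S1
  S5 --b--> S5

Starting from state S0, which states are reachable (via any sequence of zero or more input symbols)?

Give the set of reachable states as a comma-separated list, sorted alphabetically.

Answer: S0, S1, S2, S3

Derivation:
BFS from S0:
  visit S0: S0--a-->S2 (new), S0--b-->S1 (new)
  visit S2: S2--a-->S3 (new), S2--b-->S2 (seen)
  visit S1: S1--a-->S3 (seen), S1--b-->S0 (seen)
  visit S3: S3--a-->S3 (seen), S3--b-->S2 (seen)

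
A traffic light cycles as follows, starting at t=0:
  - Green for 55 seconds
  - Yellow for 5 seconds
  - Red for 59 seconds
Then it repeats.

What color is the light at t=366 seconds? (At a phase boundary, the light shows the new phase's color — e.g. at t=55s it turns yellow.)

Cycle length = 55 + 5 + 59 = 119s
t = 366, phase_t = 366 mod 119 = 9
9 < 55 (green end) → GREEN

Answer: green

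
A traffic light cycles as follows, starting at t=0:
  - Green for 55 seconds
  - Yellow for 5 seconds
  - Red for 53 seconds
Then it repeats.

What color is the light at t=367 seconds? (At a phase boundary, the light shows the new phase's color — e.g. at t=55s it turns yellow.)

Answer: green

Derivation:
Cycle length = 55 + 5 + 53 = 113s
t = 367, phase_t = 367 mod 113 = 28
28 < 55 (green end) → GREEN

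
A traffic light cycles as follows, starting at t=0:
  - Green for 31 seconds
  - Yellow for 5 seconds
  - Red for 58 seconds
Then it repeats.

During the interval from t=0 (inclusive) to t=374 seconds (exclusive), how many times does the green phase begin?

Answer: 4

Derivation:
Cycle = 31+5+58 = 94s
green phase starts at t = k*94 + 0 for k=0,1,2,...
Need k*94+0 < 374 → k < 3.979
k ∈ {0, ..., 3} → 4 starts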